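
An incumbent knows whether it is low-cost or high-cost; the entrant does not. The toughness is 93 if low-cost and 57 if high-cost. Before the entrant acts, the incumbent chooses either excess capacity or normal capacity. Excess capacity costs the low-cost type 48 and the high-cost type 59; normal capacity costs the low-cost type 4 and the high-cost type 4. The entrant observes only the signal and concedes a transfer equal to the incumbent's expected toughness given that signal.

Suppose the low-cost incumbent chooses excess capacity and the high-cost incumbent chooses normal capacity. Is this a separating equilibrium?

No

If types separate, excess capacity earns payment 93 and normal capacity earns 57.
Low-cost: excess capacity gives 93 − 48 = 45; normal capacity gives 57 − 4 = 53. Would deviate. ✗
High-cost: normal capacity gives 57 − 4 = 53; excess capacity gives 93 − 59 = 34. No deviation. ✓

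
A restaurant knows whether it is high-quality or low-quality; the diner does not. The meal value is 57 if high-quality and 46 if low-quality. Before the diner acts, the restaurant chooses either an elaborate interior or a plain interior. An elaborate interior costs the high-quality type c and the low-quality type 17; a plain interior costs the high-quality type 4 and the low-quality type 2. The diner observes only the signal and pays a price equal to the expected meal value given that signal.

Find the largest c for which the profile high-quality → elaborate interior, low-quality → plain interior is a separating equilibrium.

15

Under separation: elaborate interior → high-quality (pays 57); plain interior → low-quality (pays 46).
Low-quality: 46 − 2 = 44 ≥ 57 − 17 = 40. Holds regardless of c. ✓
High-quality: 57 − c ≥ 46 − 4, so c ≤ 57 − 42 = 15.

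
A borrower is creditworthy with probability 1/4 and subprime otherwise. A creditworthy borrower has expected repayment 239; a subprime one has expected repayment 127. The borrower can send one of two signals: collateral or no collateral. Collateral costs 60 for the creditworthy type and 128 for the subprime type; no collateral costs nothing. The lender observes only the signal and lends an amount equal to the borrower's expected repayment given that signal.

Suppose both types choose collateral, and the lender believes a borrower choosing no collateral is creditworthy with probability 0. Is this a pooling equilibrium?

At the pooled signal (collateral) the lender holds the prior 1/4 and pays 1/4·239 + 3/4·127 = 155. Off-path (no collateral) belief 0 gives 0·239 + 1·127 = 127.
Creditworthy: collateral gives 155 − 60 = 95; no collateral gives 127 − 0 = 127. Deviates. ✗
Subprime: collateral gives 155 − 128 = 27; no collateral gives 127 − 0 = 127. Deviates. ✗

No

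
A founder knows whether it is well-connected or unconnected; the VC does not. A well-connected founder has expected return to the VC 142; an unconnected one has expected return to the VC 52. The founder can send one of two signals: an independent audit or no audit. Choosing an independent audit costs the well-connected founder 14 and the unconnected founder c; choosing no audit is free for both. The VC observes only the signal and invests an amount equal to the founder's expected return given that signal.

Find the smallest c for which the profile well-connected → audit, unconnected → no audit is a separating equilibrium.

Under separation: audit → well-connected (pays 142); no audit → unconnected (pays 52).
Well-connected: 142 − 14 = 128 ≥ 52 − 0 = 52. Holds regardless of c. ✓
Unconnected: 52 − 0 ≥ 142 − c, so c ≥ 142 − 52 = 90.

90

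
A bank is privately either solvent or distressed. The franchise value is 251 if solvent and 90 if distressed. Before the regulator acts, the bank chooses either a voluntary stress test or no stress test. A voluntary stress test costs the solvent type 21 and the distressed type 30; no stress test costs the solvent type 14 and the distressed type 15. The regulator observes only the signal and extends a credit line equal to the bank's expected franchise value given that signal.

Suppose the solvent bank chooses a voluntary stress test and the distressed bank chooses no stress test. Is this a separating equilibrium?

No

Under separation the regulator infers type exactly: stress test → solvent (pays 251), no stress test → distressed (pays 90).
Solvent: stress test gives 251 − 21 = 230; no stress test gives 90 − 14 = 76. No deviation. ✓
Distressed: no stress test gives 90 − 15 = 75; stress test gives 251 − 30 = 221. Would deviate. ✗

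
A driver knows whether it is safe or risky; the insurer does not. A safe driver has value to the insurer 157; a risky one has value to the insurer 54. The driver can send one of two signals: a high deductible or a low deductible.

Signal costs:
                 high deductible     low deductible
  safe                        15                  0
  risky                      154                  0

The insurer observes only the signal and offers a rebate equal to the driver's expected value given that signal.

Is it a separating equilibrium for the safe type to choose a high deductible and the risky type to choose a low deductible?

If types separate, high deductible earns payment 157 and low deductible earns 54.
Safe: high deductible gives 157 − 15 = 142; low deductible gives 54 − 0 = 54. No deviation. ✓
Risky: low deductible gives 54 − 0 = 54; high deductible gives 157 − 154 = 3. No deviation. ✓
Neither type gains from mimicking the other.

Yes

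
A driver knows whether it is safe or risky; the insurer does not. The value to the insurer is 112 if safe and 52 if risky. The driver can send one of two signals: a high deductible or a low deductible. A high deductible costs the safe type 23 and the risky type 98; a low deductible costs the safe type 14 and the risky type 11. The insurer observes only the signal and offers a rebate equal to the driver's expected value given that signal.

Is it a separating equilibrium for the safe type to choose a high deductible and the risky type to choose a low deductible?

Yes

Under separation the insurer infers type exactly: high deductible → safe (pays 112), low deductible → risky (pays 52).
Safe: high deductible gives 112 − 23 = 89; low deductible gives 52 − 14 = 38. No deviation. ✓
Risky: low deductible gives 52 − 11 = 41; high deductible gives 112 − 98 = 14. No deviation. ✓
Neither type gains from mimicking the other.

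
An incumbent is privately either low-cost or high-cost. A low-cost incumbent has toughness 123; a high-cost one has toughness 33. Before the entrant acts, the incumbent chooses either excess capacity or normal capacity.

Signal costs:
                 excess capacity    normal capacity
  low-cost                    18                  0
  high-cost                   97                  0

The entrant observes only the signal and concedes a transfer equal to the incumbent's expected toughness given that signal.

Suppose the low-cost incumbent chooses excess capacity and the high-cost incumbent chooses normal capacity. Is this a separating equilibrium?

Yes

Under separation the entrant infers type exactly: excess capacity → low-cost (pays 123), normal capacity → high-cost (pays 33).
Low-cost: excess capacity gives 123 − 18 = 105; normal capacity gives 33 − 0 = 33. No deviation. ✓
High-cost: normal capacity gives 33 − 0 = 33; excess capacity gives 123 − 97 = 26. No deviation. ✓
Neither type gains from mimicking the other.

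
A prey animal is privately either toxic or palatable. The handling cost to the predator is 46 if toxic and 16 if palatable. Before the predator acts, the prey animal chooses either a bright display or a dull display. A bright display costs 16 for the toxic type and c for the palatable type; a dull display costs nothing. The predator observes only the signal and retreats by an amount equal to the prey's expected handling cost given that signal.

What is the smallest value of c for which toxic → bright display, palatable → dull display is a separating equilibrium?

Under separation: bright display → toxic (pays 46); dull display → palatable (pays 16).
Toxic: 46 − 16 = 30 ≥ 16 − 0 = 16. Holds regardless of c. ✓
Palatable: 16 − 0 ≥ 46 − c, so c ≥ 46 − 16 = 30.

30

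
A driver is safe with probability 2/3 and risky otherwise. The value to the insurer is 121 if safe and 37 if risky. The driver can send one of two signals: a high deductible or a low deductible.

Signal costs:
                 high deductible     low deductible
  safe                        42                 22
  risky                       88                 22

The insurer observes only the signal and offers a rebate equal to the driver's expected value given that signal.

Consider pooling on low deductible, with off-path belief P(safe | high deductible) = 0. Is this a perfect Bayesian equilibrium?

Yes

On the equilibrium path (low deductible) the insurer holds the prior 2/3 and pays 2/3·121 + 1/3·37 = 93. Off-path (high deductible) belief 0 gives 0·121 + 1·37 = 37.
Safe: low deductible gives 93 − 22 = 71; high deductible gives 37 − 42 = -5. Stays. ✓
Risky: low deductible gives 93 − 22 = 71; high deductible gives 37 − 88 = -51. Stays. ✓
Beliefs are Bayes-consistent on-path and both types best-respond.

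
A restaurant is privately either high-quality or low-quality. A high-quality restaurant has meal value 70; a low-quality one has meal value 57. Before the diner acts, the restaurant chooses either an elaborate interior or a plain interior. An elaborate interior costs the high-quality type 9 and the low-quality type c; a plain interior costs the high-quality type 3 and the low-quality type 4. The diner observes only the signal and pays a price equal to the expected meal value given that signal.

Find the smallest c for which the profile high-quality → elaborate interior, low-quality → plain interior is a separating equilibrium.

17

Under separation: elaborate interior → high-quality (pays 70); plain interior → low-quality (pays 57).
High-quality: 70 − 9 = 61 ≥ 57 − 3 = 54. Holds regardless of c. ✓
Low-quality: 57 − 4 ≥ 70 − c, so c ≥ 70 − 53 = 17.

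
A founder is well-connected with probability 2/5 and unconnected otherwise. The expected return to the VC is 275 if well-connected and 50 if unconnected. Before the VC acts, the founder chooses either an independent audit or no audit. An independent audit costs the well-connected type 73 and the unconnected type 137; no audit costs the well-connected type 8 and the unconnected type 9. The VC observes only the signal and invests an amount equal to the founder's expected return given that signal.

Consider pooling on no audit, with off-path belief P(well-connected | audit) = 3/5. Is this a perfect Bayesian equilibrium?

At the pooled signal (no audit) the VC holds the prior 2/5 and pays 2/5·275 + 3/5·50 = 140. Off-path (audit) belief 3/5 gives 3/5·275 + 2/5·50 = 185.
Well-connected: no audit gives 140 − 8 = 132; audit gives 185 − 73 = 112. Stays. ✓
Unconnected: no audit gives 140 − 9 = 131; audit gives 185 − 137 = 48. Stays. ✓

Yes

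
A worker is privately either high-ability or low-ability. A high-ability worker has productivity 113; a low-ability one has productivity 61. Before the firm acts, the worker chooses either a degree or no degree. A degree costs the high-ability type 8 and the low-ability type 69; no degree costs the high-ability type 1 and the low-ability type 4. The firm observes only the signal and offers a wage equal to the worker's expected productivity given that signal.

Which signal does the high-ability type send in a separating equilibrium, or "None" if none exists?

Try high-ability → degree, low-ability → no degree:
  If types separate, degree earns payment 113 and no degree earns 61.
  High-ability: degree gives 113 − 8 = 105; no degree gives 61 − 1 = 60. No deviation. ✓
  Low-ability: no degree gives 61 − 4 = 57; degree gives 113 − 69 = 44. No deviation. ✓
Both hold — the high-ability type sends degree.

degree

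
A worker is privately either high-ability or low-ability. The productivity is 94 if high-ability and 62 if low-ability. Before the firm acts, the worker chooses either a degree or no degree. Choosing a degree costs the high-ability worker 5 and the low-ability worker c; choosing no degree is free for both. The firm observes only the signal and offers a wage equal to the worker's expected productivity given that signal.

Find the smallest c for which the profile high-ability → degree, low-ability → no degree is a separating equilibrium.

32

Under separation: degree → high-ability (pays 94); no degree → low-ability (pays 62).
High-ability: 94 − 5 = 89 ≥ 62 − 0 = 62. Holds regardless of c. ✓
Low-ability: 62 − 0 ≥ 94 − c, so c ≥ 94 − 62 = 32.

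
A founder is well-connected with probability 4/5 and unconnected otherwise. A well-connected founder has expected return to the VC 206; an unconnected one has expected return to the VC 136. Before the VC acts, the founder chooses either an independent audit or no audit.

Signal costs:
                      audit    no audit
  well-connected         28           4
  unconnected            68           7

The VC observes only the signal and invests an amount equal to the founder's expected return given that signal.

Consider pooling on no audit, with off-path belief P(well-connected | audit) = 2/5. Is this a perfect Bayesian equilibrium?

On the equilibrium path (no audit) the VC holds the prior 4/5 and pays 4/5·206 + 1/5·136 = 192. Off-path (audit) belief 2/5 gives 2/5·206 + 3/5·136 = 164.
Well-connected: no audit gives 192 − 4 = 188; audit gives 164 − 28 = 136. Stays. ✓
Unconnected: no audit gives 192 − 7 = 185; audit gives 164 − 68 = 96. Stays. ✓
Beliefs are Bayes-consistent on-path and both types best-respond.

Yes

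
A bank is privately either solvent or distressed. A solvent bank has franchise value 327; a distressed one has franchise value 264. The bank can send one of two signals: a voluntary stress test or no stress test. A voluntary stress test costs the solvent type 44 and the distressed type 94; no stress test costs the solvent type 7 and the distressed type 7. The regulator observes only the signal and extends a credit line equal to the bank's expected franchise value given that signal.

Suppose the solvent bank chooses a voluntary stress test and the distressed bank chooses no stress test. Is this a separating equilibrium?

If types separate, stress test earns payment 327 and no stress test earns 264.
Solvent: stress test gives 327 − 44 = 283; no stress test gives 264 − 7 = 257. No deviation. ✓
Distressed: no stress test gives 264 − 7 = 257; stress test gives 327 − 94 = 233. No deviation. ✓
Neither type gains from mimicking the other.

Yes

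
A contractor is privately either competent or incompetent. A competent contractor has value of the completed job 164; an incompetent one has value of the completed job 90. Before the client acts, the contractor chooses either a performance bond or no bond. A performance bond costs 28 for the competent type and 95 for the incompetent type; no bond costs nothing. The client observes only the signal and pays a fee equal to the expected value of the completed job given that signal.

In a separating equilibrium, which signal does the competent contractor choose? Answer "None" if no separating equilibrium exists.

Try competent → bond, incompetent → no bond:
  If types separate, bond earns payment 164 and no bond earns 90.
  Competent: bond gives 164 − 28 = 136; no bond gives 90 − 0 = 90. No deviation. ✓
  Incompetent: no bond gives 90 − 0 = 90; bond gives 164 − 95 = 69. No deviation. ✓
Both hold — the competent type sends bond.

bond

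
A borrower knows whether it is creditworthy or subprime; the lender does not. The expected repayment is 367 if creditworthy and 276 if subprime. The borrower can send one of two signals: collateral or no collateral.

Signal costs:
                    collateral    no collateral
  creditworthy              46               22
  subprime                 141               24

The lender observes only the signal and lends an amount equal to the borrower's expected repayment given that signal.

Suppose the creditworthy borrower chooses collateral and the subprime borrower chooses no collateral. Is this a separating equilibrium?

Yes

If types separate, collateral earns payment 367 and no collateral earns 276.
Creditworthy: collateral gives 367 − 46 = 321; no collateral gives 276 − 22 = 254. No deviation. ✓
Subprime: no collateral gives 276 − 24 = 252; collateral gives 367 − 141 = 226. No deviation. ✓
Both incentive constraints hold.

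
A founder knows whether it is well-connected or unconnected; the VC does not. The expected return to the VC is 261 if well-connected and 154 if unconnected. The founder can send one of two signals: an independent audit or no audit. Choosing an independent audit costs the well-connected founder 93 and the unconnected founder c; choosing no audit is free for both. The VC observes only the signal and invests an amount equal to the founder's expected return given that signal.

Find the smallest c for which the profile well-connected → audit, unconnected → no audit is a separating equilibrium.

107

Under separation: audit → well-connected (pays 261); no audit → unconnected (pays 154).
Well-connected: 261 − 93 = 168 ≥ 154 − 0 = 154. Holds regardless of c. ✓
Unconnected: 154 − 0 ≥ 261 − c, so c ≥ 261 − 154 = 107.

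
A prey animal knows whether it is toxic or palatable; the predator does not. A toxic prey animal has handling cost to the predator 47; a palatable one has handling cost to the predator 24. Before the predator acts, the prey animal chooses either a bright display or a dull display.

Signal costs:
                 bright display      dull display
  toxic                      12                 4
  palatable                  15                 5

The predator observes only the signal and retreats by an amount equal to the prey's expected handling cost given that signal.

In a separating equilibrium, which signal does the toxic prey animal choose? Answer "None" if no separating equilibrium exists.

None

Try toxic → bright display, palatable → dull display:
  If types separate, bright display earns payment 47 and dull display earns 24.
  Toxic: bright display gives 47 − 12 = 35; dull display gives 24 − 4 = 20. No deviation. ✓
  Palatable: dull display gives 24 − 5 = 19; bright display gives 47 − 15 = 32. Would deviate. ✗
Try toxic → dull display, palatable → bright display:
  If types separate, dull display earns payment 47 and bright display earns 24.
  Toxic: dull display gives 47 − 4 = 43; bright display gives 24 − 12 = 12. No deviation. ✓
  Palatable: bright display gives 24 − 15 = 9; dull display gives 47 − 5 = 42. Would deviate. ✗
Neither assignment is incentive-compatible.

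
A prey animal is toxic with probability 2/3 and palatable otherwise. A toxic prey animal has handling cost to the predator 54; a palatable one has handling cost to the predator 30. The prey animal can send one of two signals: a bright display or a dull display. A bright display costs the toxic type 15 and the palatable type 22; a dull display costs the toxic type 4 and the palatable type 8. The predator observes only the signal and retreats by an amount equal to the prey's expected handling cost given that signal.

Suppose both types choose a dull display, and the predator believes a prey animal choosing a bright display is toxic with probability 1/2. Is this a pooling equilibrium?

Yes

At the pooled signal (dull display) the predator holds the prior 2/3 and pays 2/3·54 + 1/3·30 = 46. Off-path (bright display) belief 1/2 gives 1/2·54 + 1/2·30 = 42.
Toxic: dull display gives 46 − 4 = 42; bright display gives 42 − 15 = 27. Stays. ✓
Palatable: dull display gives 46 − 8 = 38; bright display gives 42 − 22 = 20. Stays. ✓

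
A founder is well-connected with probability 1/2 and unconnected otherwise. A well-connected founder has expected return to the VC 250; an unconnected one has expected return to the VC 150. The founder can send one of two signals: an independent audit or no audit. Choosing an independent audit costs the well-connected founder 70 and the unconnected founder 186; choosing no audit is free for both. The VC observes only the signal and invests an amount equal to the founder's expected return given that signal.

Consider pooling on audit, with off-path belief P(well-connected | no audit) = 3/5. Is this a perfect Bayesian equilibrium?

No

At the pooled signal (audit) the VC holds the prior 1/2 and pays 1/2·250 + 1/2·150 = 200. Off-path (no audit) belief 3/5 gives 3/5·250 + 2/5·150 = 210.
Well-connected: audit gives 200 − 70 = 130; no audit gives 210 − 0 = 210. Deviates. ✗
Unconnected: audit gives 200 − 186 = 14; no audit gives 210 − 0 = 210. Deviates. ✗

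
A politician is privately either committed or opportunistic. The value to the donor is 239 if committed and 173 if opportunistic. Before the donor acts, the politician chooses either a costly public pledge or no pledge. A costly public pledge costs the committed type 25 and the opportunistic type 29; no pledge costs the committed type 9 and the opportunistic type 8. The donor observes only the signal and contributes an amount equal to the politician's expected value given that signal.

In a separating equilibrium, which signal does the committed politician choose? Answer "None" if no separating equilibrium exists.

None

Try committed → pledge, opportunistic → no pledge:
  Under separation the donor infers type exactly: pledge → committed (pays 239), no pledge → opportunistic (pays 173).
  Committed: pledge gives 239 − 25 = 214; no pledge gives 173 − 9 = 164. No deviation. ✓
  Opportunistic: no pledge gives 173 − 8 = 165; pledge gives 239 − 29 = 210. Would deviate. ✗
Try committed → no pledge, opportunistic → pledge:
  Under separation the donor infers type exactly: no pledge → committed (pays 239), pledge → opportunistic (pays 173).
  Committed: no pledge gives 239 − 9 = 230; pledge gives 173 − 25 = 148. No deviation. ✓
  Opportunistic: pledge gives 173 − 29 = 144; no pledge gives 239 − 8 = 231. Would deviate. ✗
Neither assignment is incentive-compatible.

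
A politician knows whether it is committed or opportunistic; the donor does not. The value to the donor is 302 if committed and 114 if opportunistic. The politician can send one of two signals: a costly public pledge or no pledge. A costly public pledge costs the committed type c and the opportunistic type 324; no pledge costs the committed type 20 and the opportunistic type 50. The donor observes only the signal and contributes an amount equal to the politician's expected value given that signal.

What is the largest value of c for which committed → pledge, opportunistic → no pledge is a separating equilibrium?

208

Under separation: pledge → committed (pays 302); no pledge → opportunistic (pays 114).
Opportunistic: 114 − 50 = 64 ≥ 302 − 324 = -22. Holds regardless of c. ✓
Committed: 302 − c ≥ 114 − 20, so c ≤ 302 − 94 = 208.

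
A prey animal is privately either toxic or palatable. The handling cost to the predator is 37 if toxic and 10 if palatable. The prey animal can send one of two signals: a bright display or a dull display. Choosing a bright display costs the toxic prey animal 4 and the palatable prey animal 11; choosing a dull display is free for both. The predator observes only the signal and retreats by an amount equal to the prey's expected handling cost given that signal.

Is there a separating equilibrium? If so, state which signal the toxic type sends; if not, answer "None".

None

Try toxic → bright display, palatable → dull display:
  Under separation the predator infers type exactly: bright display → toxic (pays 37), dull display → palatable (pays 10).
  Toxic: bright display gives 37 − 4 = 33; dull display gives 10 − 0 = 10. No deviation. ✓
  Palatable: dull display gives 10 − 0 = 10; bright display gives 37 − 11 = 26. Would deviate. ✗
Try toxic → dull display, palatable → bright display:
  Under separation the predator infers type exactly: dull display → toxic (pays 37), bright display → palatable (pays 10).
  Toxic: dull display gives 37 − 0 = 37; bright display gives 10 − 4 = 6. No deviation. ✓
  Palatable: bright display gives 10 − 11 = -1; dull display gives 37 − 0 = 37. Would deviate. ✗
Neither assignment is incentive-compatible.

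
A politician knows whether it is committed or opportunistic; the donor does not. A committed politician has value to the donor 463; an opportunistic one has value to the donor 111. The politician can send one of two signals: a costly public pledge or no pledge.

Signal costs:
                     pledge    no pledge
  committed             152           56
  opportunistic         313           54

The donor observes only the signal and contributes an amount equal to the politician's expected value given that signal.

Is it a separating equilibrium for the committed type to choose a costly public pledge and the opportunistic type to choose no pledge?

No

Under separation the donor infers type exactly: pledge → committed (pays 463), no pledge → opportunistic (pays 111).
Committed: pledge gives 463 − 152 = 311; no pledge gives 111 − 56 = 55. No deviation. ✓
Opportunistic: no pledge gives 111 − 54 = 57; pledge gives 463 − 313 = 150. Would deviate. ✗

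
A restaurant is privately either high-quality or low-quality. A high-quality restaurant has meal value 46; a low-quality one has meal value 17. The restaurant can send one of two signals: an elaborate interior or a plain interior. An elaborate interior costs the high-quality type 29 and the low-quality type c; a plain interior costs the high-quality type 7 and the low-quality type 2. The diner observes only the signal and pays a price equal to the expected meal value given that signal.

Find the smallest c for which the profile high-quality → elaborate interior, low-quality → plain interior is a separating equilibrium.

31

Under separation: elaborate interior → high-quality (pays 46); plain interior → low-quality (pays 17).
High-quality: 46 − 29 = 17 ≥ 17 − 7 = 10. Holds regardless of c. ✓
Low-quality: 17 − 2 ≥ 46 − c, so c ≥ 46 − 15 = 31.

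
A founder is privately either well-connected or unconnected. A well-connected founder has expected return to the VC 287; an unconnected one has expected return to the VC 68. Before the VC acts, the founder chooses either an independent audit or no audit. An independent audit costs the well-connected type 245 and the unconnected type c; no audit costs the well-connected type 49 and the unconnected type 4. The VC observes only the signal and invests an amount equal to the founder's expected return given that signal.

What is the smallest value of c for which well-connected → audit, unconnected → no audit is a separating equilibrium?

223

Under separation: audit → well-connected (pays 287); no audit → unconnected (pays 68).
Well-connected: 287 − 245 = 42 ≥ 68 − 49 = 19. Holds regardless of c. ✓
Unconnected: 68 − 4 ≥ 287 − c, so c ≥ 287 − 64 = 223.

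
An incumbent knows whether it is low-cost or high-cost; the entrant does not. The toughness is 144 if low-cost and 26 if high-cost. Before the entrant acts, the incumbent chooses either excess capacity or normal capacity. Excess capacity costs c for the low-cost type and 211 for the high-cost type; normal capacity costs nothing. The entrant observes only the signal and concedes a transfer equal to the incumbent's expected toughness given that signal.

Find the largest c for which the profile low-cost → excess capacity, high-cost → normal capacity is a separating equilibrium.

118

Under separation: excess capacity → low-cost (pays 144); normal capacity → high-cost (pays 26).
High-cost: 26 − 0 = 26 ≥ 144 − 211 = -67. Holds regardless of c. ✓
Low-cost: 144 − c ≥ 26 − 0, so c ≤ 144 − 26 = 118.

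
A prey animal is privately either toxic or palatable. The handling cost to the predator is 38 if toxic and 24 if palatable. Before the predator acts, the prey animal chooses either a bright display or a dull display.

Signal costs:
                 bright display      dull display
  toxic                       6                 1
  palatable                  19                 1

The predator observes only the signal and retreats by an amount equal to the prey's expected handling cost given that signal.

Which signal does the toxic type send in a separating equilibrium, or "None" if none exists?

Try toxic → bright display, palatable → dull display:
  If types separate, bright display earns payment 38 and dull display earns 24.
  Toxic: bright display gives 38 − 6 = 32; dull display gives 24 − 1 = 23. No deviation. ✓
  Palatable: dull display gives 24 − 1 = 23; bright display gives 38 − 19 = 19. No deviation. ✓
Both hold — the toxic type sends bright display.

bright display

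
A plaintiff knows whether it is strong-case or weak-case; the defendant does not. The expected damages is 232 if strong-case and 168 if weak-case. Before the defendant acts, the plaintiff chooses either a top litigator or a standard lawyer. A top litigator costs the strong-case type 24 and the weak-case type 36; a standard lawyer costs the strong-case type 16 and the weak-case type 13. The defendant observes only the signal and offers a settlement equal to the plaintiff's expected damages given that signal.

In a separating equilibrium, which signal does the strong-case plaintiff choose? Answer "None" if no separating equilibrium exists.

Try strong-case → top litigator, weak-case → standard lawyer:
  Under separation the defendant infers type exactly: top litigator → strong-case (pays 232), standard lawyer → weak-case (pays 168).
  Strong-case: top litigator gives 232 − 24 = 208; standard lawyer gives 168 − 16 = 152. No deviation. ✓
  Weak-case: standard lawyer gives 168 − 13 = 155; top litigator gives 232 − 36 = 196. Would deviate. ✗
Try strong-case → standard lawyer, weak-case → top litigator:
  Under separation the defendant infers type exactly: standard lawyer → strong-case (pays 232), top litigator → weak-case (pays 168).
  Strong-case: standard lawyer gives 232 − 16 = 216; top litigator gives 168 − 24 = 144. No deviation. ✓
  Weak-case: top litigator gives 168 − 36 = 132; standard lawyer gives 232 − 13 = 219. Would deviate. ✗
Neither assignment is incentive-compatible.

None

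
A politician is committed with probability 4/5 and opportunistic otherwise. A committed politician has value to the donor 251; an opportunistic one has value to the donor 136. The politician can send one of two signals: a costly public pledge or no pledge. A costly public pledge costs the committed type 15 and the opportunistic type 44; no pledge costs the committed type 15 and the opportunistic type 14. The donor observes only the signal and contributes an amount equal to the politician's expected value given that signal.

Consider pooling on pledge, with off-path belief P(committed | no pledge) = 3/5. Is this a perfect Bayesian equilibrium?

At the pooled signal (pledge) the donor holds the prior 4/5 and pays 4/5·251 + 1/5·136 = 228. Off-path (no pledge) belief 3/5 gives 3/5·251 + 2/5·136 = 205.
Committed: pledge gives 228 − 15 = 213; no pledge gives 205 − 15 = 190. Stays. ✓
Opportunistic: pledge gives 228 − 44 = 184; no pledge gives 205 − 14 = 191. Deviates. ✗

No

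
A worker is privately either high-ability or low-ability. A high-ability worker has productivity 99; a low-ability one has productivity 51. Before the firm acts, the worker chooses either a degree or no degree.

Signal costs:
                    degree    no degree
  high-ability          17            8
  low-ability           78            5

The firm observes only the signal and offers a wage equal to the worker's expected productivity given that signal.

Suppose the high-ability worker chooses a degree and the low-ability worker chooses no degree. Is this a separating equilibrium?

If types separate, degree earns payment 99 and no degree earns 51.
High-ability: degree gives 99 − 17 = 82; no degree gives 51 − 8 = 43. No deviation. ✓
Low-ability: no degree gives 51 − 5 = 46; degree gives 99 − 78 = 21. No deviation. ✓
Both incentive constraints hold.

Yes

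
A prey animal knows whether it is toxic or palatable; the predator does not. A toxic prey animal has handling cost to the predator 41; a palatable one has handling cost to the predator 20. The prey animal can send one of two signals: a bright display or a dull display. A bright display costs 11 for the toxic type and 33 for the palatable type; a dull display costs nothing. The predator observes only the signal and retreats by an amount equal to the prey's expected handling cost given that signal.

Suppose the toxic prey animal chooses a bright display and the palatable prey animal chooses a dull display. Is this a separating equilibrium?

Yes

Under separation the predator infers type exactly: bright display → toxic (pays 41), dull display → palatable (pays 20).
Toxic: bright display gives 41 − 11 = 30; dull display gives 20 − 0 = 20. No deviation. ✓
Palatable: dull display gives 20 − 0 = 20; bright display gives 41 − 33 = 8. No deviation. ✓
Neither type gains from mimicking the other.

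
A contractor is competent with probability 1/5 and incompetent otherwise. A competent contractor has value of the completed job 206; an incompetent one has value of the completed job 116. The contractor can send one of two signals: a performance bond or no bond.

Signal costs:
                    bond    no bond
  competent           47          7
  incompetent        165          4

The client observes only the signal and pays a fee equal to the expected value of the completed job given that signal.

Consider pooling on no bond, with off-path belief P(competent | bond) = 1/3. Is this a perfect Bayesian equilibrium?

Yes

On the equilibrium path (no bond) the client holds the prior 1/5 and pays 1/5·206 + 4/5·116 = 134. Off-path (bond) belief 1/3 gives 1/3·206 + 2/3·116 = 146.
Competent: no bond gives 134 − 7 = 127; bond gives 146 − 47 = 99. Stays. ✓
Incompetent: no bond gives 134 − 4 = 130; bond gives 146 − 165 = -19. Stays. ✓
Beliefs are Bayes-consistent on-path and both types best-respond.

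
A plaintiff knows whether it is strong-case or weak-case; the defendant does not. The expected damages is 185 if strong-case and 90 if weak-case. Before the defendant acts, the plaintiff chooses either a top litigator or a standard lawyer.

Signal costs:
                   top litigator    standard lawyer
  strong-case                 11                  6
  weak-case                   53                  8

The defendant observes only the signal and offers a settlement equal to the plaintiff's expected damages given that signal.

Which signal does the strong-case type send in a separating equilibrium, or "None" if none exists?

None

Try strong-case → top litigator, weak-case → standard lawyer:
  If types separate, top litigator earns payment 185 and standard lawyer earns 90.
  Strong-case: top litigator gives 185 − 11 = 174; standard lawyer gives 90 − 6 = 84. No deviation. ✓
  Weak-case: standard lawyer gives 90 − 8 = 82; top litigator gives 185 − 53 = 132. Would deviate. ✗
Try strong-case → standard lawyer, weak-case → top litigator:
  If types separate, standard lawyer earns payment 185 and top litigator earns 90.
  Strong-case: standard lawyer gives 185 − 6 = 179; top litigator gives 90 − 11 = 79. No deviation. ✓
  Weak-case: top litigator gives 90 − 53 = 37; standard lawyer gives 185 − 8 = 177. Would deviate. ✗
Neither assignment is incentive-compatible.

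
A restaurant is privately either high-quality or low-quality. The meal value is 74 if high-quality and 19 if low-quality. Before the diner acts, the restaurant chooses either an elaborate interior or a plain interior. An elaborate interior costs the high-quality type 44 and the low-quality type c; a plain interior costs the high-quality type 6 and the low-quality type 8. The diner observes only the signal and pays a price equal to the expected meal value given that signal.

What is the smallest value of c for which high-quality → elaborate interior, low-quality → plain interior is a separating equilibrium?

63

Under separation: elaborate interior → high-quality (pays 74); plain interior → low-quality (pays 19).
High-quality: 74 − 44 = 30 ≥ 19 − 6 = 13. Holds regardless of c. ✓
Low-quality: 19 − 8 ≥ 74 − c, so c ≥ 74 − 11 = 63.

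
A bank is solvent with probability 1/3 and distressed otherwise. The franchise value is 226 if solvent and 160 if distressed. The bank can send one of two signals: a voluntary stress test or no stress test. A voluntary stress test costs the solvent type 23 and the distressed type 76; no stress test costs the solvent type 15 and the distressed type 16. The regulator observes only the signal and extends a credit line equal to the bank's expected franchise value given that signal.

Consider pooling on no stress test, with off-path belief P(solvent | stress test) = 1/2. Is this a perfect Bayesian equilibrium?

No

On the equilibrium path (no stress test) the regulator holds the prior 1/3 and pays 1/3·226 + 2/3·160 = 182. Off-path (stress test) belief 1/2 gives 1/2·226 + 1/2·160 = 193.
Solvent: no stress test gives 182 − 15 = 167; stress test gives 193 − 23 = 170. Deviates. ✗
Distressed: no stress test gives 182 − 16 = 166; stress test gives 193 − 76 = 117. Stays. ✓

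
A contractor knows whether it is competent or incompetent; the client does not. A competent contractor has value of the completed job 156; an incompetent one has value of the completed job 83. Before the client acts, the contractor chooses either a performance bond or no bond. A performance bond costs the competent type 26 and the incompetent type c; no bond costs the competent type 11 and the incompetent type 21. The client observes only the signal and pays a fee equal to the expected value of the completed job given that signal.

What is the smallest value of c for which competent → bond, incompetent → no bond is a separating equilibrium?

Under separation: bond → competent (pays 156); no bond → incompetent (pays 83).
Competent: 156 − 26 = 130 ≥ 83 − 11 = 72. Holds regardless of c. ✓
Incompetent: 83 − 21 ≥ 156 − c, so c ≥ 156 − 62 = 94.

94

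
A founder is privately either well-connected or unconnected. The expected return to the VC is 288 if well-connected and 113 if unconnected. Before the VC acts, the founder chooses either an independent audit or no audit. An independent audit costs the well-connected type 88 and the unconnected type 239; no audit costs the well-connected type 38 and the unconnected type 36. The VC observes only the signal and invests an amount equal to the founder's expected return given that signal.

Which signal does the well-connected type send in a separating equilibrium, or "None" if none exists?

Try well-connected → audit, unconnected → no audit:
  If types separate, audit earns payment 288 and no audit earns 113.
  Well-connected: audit gives 288 − 88 = 200; no audit gives 113 − 38 = 75. No deviation. ✓
  Unconnected: no audit gives 113 − 36 = 77; audit gives 288 − 239 = 49. No deviation. ✓
Both hold — the well-connected type sends audit.

audit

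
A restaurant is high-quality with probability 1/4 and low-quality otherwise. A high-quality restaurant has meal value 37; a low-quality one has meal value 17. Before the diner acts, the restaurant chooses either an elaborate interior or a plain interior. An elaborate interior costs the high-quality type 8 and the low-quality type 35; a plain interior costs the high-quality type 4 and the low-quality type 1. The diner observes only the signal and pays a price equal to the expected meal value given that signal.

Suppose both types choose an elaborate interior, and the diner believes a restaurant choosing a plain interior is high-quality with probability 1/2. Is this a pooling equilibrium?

On the equilibrium path (elaborate interior) the diner holds the prior 1/4 and pays 1/4·37 + 3/4·17 = 22. Off-path (plain interior) belief 1/2 gives 1/2·37 + 1/2·17 = 27.
High-quality: elaborate interior gives 22 − 8 = 14; plain interior gives 27 − 4 = 23. Deviates. ✗
Low-quality: elaborate interior gives 22 − 35 = -13; plain interior gives 27 − 1 = 26. Deviates. ✗

No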